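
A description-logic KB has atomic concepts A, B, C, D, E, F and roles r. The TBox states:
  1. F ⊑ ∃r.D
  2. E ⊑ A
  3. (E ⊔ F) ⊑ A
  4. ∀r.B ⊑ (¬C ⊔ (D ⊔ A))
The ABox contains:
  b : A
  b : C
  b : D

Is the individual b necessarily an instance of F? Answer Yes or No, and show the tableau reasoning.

1. b : F?  L(b) = {A, C, D} ∪ {¬F}
   open: L(b) ⊇ {A, C, D, ¬F, ∃r.¬B} (+ ∃-successors) — b ∉ F possible
2. Hence b : F: not entailed.

No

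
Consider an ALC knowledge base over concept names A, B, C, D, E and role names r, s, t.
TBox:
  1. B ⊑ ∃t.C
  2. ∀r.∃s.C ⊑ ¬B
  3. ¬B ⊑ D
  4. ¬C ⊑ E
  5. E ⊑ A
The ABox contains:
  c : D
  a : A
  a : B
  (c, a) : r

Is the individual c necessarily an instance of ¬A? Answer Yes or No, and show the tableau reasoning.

No

1. c : ¬A?  L(c) = {D} ∪ {A}
   open: L(c) ⊇ {A, C, D, ¬B} — c ∉ ¬A possible
2. Hence c : ¬A: not entailed.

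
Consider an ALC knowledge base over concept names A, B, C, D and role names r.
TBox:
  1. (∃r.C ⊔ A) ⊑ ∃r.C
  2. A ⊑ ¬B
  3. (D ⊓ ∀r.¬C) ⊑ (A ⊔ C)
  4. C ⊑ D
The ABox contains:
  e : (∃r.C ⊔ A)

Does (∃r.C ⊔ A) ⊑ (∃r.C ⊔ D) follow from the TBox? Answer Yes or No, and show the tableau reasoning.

1. (∃r.C ⊔ A) ⊑ (∃r.C ⊔ D)  ⇔  ((∃r.C ⊔ A) ⊓ (∀r.¬C ⊓ ¬D)) unsat w.r.t. T
   all branches close; clash {D, ¬D} at x₀
2. Hence (∃r.C ⊔ A) ⊑ (∃r.C ⊔ D): entailed.

Yes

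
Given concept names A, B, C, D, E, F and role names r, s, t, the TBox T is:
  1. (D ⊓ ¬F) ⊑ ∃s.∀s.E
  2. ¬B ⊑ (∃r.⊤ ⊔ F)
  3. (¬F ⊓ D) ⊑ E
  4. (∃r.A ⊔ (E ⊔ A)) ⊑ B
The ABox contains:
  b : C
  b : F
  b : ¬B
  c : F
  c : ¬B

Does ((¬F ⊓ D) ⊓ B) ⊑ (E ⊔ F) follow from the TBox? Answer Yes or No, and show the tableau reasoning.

Yes

1. ((¬F ⊓ D) ⊓ B) ⊑ (E ⊔ F)  ⇔  (((¬F ⊓ D) ⊓ B) ⊓ (¬E ⊓ ¬F)) unsat w.r.t. T
   all branches close; clash {E, ¬E} at x₀
2. Hence ((¬F ⊓ D) ⊓ B) ⊑ (E ⊔ F): entailed.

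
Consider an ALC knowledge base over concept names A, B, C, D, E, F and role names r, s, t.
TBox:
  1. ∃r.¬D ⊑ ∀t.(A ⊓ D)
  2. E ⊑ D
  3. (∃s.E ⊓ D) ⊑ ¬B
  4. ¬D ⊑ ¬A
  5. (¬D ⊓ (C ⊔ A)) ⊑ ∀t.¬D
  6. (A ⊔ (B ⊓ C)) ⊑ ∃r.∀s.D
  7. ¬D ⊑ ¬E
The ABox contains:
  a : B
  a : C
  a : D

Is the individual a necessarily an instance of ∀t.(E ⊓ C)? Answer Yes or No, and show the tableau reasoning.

No

1. a : ∀t.(E ⊓ C)?  L(a) = {B, C, D} ∪ {∃t.(¬E ⊔ ¬C)}
   open: L(a) ⊇ {B, C, D, ∀r.D, ∀s.¬E, …} (+ ∃-successors) — a ∉ ∀t.(E ⊓ C) possible
2. Hence a : ∀t.(E ⊓ C): not entailed.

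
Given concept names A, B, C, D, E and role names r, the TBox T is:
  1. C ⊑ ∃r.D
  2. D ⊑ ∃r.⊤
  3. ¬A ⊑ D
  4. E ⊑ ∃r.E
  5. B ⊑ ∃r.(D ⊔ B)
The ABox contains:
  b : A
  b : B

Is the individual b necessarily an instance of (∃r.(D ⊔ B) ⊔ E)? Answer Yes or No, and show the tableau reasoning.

Yes

1. b : (∃r.(D ⊔ B) ⊔ E)?  L(b) = {A, B} ∪ {(∀r.(¬D ⊓ ¬B) ⊓ ¬E)}
   clash {D, ¬D} at an ∃-successor — b ∈ (∃r.(D ⊔ B) ⊔ E)
2. Hence b : (∃r.(D ⊔ B) ⊔ E): entailed.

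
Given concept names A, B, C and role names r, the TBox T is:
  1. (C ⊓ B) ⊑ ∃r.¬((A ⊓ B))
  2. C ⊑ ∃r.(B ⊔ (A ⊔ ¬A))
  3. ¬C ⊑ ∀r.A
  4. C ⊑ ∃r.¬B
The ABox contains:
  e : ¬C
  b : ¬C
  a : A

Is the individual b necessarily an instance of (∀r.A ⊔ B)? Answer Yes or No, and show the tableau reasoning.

Yes

1. b : (∀r.A ⊔ B)?  L(b) = {¬C} ∪ {(∃r.¬A ⊓ ¬B)}
   clash {A, ¬A} at an ∃-successor — b ∈ (∀r.A ⊔ B)
2. Hence b : (∀r.A ⊔ B): entailed.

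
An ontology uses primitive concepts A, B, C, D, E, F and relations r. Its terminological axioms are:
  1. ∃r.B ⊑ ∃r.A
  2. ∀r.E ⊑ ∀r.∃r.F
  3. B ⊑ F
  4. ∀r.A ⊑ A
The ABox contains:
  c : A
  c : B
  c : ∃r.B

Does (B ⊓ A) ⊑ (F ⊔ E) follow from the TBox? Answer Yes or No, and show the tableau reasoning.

1. (B ⊓ A) ⊑ (F ⊔ E)  ⇔  ((B ⊓ A) ⊓ (¬F ⊓ ¬E)) unsat w.r.t. T
   all branches close; clash {F, ¬F} at x₀
2. Hence (B ⊓ A) ⊑ (F ⊔ E): entailed.

Yes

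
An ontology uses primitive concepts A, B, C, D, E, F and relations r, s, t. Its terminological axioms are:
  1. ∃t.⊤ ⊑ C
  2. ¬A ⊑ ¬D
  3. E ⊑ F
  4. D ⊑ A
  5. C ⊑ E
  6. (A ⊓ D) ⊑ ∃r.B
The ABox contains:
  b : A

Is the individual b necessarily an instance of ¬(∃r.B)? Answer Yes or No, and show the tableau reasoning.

1. b : ¬(∃r.B)?  L(b) = {A} ∪ {∃r.B}
   open: L(b) ⊇ {A, ¬C, ¬E, ∀t.⊥, ∃r.B} (+ ∃-successors) — b ∉ ¬(∃r.B) possible
2. Hence b : ¬(∃r.B): not entailed.

No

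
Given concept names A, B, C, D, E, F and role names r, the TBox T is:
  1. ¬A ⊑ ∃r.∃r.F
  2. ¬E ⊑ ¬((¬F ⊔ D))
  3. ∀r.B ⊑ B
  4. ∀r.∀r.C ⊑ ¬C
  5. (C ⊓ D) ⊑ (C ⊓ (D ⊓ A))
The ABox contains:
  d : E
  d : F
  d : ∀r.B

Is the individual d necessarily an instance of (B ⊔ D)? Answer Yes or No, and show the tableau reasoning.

Yes

1. d : (B ⊔ D)?  L(d) = {E, F, ∀r.B} ∪ {(¬B ⊓ ¬D)}
   clash {D, ¬D} at d — d ∈ (B ⊔ D)
2. Hence d : (B ⊔ D): entailed.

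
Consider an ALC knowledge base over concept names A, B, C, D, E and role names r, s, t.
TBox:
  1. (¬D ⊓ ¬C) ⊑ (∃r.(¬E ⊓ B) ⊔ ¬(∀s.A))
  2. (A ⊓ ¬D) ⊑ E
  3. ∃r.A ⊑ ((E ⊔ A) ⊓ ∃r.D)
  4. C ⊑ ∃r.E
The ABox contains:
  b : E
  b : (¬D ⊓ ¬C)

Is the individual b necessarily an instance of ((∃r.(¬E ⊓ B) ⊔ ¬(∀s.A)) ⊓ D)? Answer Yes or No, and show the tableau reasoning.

1. b : ((∃r.(¬E ⊓ B) ⊔ ¬(∀s.A)) ⊓ D)?  L(b) = {E, (¬D ⊓ ¬C)} ∪ {((∀r.(E ⊔ ¬B) ⊓ ∀s.A) ⊔ ¬D)}
   apply at b: (¬D ⊓ ¬C)⊑(∃r.(¬E ⊓ B) ⊔ ¬(∀s.A))
   open: L(b) ⊇ {E, ¬C, ¬D, ∀r.¬A, ∃r.(¬E ⊓ B)} (+ ∃-successors) — b ∉ ((∃r.(¬E ⊓ B) ⊔ ¬(∀s.A)) ⊓ D) possible
2. Hence b : ((∃r.(¬E ⊓ B) ⊔ ¬(∀s.A)) ⊓ D): not entailed.

No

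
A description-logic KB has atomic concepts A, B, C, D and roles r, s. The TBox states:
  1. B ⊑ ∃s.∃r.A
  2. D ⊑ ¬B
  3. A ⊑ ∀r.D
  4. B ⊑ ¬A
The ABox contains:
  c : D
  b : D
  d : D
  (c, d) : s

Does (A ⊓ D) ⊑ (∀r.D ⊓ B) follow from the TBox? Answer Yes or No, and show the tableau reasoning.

No

1. (A ⊓ D) ⊑ (∀r.D ⊓ B)  ⇔  ((A ⊓ D) ⊓ (∃r.¬D ⊔ ¬B)) unsat w.r.t. T
   apply at x₀: D⊑¬B; A⊑∀r.D
   open: L(x₀) ⊇ {A, D, ¬B, ∀r.D}
2. Hence (A ⊓ D) ⊑ (∀r.D ⊓ B): not entailed.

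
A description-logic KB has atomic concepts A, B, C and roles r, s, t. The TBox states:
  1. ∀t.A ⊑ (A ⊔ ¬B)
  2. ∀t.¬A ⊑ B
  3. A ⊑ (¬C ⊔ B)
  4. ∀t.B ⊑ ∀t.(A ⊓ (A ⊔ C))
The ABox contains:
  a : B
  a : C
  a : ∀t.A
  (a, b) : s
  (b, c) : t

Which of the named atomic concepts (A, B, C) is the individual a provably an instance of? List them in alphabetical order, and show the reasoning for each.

{A, B, C}

1. a : A?  L(a) = {B, C, ∀t.A} ∪ {¬A}
   clash {B, ¬B} at a — a ∈ A
2. a : B?  L(a) = {B, C, ∀t.A} ∪ {¬B}
   clash {B, ¬B} at a — a ∈ B
3. a : C?  L(a) = {B, C, ∀t.A} ∪ {¬C}
   clash {C, ¬C} at a — a ∈ C
4. Entailed for a: {A, B, C}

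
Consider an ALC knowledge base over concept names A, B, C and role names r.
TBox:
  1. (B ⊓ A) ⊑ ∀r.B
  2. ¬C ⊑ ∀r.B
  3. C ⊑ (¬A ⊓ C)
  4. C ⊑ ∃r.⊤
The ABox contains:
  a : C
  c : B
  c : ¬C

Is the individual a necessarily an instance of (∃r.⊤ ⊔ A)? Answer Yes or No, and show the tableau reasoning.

1. a : (∃r.⊤ ⊔ A)?  L(a) = {C} ∪ {(∀r.⊥ ⊓ ¬A)}
   clash ⊥ at an ∃-successor — a ∈ (∃r.⊤ ⊔ A)
2. Hence a : (∃r.⊤ ⊔ A): entailed.

Yes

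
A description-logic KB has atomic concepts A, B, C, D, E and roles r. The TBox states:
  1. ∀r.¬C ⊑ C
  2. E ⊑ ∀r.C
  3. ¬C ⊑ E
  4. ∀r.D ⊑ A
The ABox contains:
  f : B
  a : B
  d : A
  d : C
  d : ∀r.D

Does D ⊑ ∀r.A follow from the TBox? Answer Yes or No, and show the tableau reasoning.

No

1. D ⊑ ∀r.A  ⇔  (D ⊓ ∃r.¬A) unsat w.r.t. T
   open: L(x₀) ⊇ {C, D, ¬E, ∃r.¬A, ∃r.¬D} (+ ∃-successors)
2. Hence D ⊑ ∀r.A: not entailed.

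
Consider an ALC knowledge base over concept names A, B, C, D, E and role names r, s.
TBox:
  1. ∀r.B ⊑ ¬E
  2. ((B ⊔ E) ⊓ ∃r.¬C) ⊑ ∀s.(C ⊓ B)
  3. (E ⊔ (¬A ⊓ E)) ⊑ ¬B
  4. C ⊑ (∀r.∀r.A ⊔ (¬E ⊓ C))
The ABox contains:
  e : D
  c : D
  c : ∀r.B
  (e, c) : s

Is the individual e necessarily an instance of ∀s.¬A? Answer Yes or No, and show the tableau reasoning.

No

1. e : ∀s.¬A?  L(e) = {D} ∪ {∃s.A}
   open: L(e) ⊇ {D, ¬B, ¬C, ¬E, ∃r.¬B, …} (+ ∃-successors) — e ∉ ∀s.¬A possible
2. Hence e : ∀s.¬A: not entailed.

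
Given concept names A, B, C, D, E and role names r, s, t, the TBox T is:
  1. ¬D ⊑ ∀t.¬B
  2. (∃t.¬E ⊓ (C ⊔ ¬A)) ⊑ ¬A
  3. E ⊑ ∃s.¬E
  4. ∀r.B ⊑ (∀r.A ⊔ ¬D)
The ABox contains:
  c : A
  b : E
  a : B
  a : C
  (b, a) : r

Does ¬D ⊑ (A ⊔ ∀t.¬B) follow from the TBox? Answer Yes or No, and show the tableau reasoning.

1. ¬D ⊑ (A ⊔ ∀t.¬B)  ⇔  (¬D ⊓ (¬A ⊓ ∃t.B)) unsat w.r.t. T
   all branches close; clash {B, ¬B} at an ∃-successor
2. Hence ¬D ⊑ (A ⊔ ∀t.¬B): entailed.

Yes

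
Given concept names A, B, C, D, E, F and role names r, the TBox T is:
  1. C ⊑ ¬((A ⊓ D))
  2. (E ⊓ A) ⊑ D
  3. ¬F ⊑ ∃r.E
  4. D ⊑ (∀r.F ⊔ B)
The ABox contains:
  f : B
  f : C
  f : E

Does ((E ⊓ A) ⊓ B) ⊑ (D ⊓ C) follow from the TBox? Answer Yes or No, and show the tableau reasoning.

No

1. ((E ⊓ A) ⊓ B) ⊑ (D ⊓ C)  ⇔  (((E ⊓ A) ⊓ B) ⊓ (¬D ⊔ ¬C)) unsat w.r.t. T
   apply at x₀: (E ⊓ A)⊑D
   open: L(x₀) ⊇ {A, B, D, E, F, …}
2. Hence ((E ⊓ A) ⊓ B) ⊑ (D ⊓ C): not entailed.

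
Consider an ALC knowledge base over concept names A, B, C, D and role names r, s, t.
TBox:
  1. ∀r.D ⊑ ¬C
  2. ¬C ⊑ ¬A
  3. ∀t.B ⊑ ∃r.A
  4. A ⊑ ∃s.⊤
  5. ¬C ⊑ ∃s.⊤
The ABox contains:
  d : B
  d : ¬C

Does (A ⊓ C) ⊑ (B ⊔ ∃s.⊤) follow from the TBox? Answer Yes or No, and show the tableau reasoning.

Yes

1. (A ⊓ C) ⊑ (B ⊔ ∃s.⊤)  ⇔  ((A ⊓ C) ⊓ (¬B ⊓ ∀s.⊥)) unsat w.r.t. T
   all branches close; clash {C, ¬C} at x₀
2. Hence (A ⊓ C) ⊑ (B ⊔ ∃s.⊤): entailed.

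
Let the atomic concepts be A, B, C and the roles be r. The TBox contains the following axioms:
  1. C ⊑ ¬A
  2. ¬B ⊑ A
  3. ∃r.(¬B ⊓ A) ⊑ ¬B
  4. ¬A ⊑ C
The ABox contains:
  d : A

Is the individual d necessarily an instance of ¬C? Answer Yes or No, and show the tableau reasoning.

1. d : ¬C?  L(d) = {A} ∪ {C}
   clash {A, ¬A} at d — d ∈ ¬C
2. Hence d : ¬C: entailed.

Yes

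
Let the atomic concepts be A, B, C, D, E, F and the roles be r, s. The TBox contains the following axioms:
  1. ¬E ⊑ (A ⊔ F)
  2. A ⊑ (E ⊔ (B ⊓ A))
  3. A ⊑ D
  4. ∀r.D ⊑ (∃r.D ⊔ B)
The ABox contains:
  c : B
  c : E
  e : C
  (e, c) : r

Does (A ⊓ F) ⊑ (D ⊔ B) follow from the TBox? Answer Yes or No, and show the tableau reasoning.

Yes

1. (A ⊓ F) ⊑ (D ⊔ B)  ⇔  ((A ⊓ F) ⊓ (¬D ⊓ ¬B)) unsat w.r.t. T
   all branches close; clash {D, ¬D} at x₀
2. Hence (A ⊓ F) ⊑ (D ⊔ B): entailed.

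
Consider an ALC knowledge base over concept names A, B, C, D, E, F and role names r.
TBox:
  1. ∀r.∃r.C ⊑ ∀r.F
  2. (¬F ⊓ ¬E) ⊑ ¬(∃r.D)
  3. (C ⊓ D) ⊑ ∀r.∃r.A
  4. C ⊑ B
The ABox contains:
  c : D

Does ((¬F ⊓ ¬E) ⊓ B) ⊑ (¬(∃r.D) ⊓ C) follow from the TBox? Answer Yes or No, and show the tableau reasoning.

1. ((¬F ⊓ ¬E) ⊓ B) ⊑ (¬(∃r.D) ⊓ C)  ⇔  (((¬F ⊓ ¬E) ⊓ B) ⊓ (∃r.D ⊔ ¬C)) unsat w.r.t. T
   apply at x₀: (¬F ⊓ ¬E)⊑¬(∃r.D)
   open: L(x₀) ⊇ {B, ¬C, ¬E, ¬F, ∀r.¬D, …} (+ ∃-successors)
2. Hence ((¬F ⊓ ¬E) ⊓ B) ⊑ (¬(∃r.D) ⊓ C): not entailed.

No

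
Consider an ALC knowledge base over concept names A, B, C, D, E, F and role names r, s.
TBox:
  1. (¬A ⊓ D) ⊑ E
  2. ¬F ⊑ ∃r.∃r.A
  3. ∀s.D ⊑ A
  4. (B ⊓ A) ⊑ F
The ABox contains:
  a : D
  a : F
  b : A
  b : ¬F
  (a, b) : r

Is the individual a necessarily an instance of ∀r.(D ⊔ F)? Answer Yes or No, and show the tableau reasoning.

1. a : ∀r.(D ⊔ F)?  L(a) = {D, F} ∪ {∃r.(¬D ⊓ ¬F)}
   open: L(a) ⊇ {A, D, F, ∃r.(¬D ⊓ ¬F)} (+ ∃-successors) — a ∉ ∀r.(D ⊔ F) possible
2. Hence a : ∀r.(D ⊔ F): not entailed.

No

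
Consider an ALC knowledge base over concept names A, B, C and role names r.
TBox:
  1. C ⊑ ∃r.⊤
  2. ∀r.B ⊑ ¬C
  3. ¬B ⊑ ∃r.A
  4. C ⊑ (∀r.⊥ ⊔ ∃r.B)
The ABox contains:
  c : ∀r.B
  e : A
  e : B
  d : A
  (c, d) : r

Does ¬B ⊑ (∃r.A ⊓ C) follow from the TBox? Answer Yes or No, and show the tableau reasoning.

1. ¬B ⊑ (∃r.A ⊓ C)  ⇔  (¬B ⊓ (∀r.¬A ⊔ ¬C)) unsat w.r.t. T
   apply at x₀: ¬B⊑∃r.A
   open: L(x₀) ⊇ {¬B, ¬C, ∃r.A} (+ ∃-successors)
2. Hence ¬B ⊑ (∃r.A ⊓ C): not entailed.

No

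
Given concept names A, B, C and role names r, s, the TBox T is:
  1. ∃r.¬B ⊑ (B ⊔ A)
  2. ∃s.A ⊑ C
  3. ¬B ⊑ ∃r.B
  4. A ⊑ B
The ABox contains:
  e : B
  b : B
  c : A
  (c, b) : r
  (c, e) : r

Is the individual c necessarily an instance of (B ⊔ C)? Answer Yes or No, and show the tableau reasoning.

1. c : (B ⊔ C)?  L(c) = {A} ∪ {(¬B ⊓ ¬C)}
   clash {B, ¬B} at c — c ∈ (B ⊔ C)
2. Hence c : (B ⊔ C): entailed.

Yes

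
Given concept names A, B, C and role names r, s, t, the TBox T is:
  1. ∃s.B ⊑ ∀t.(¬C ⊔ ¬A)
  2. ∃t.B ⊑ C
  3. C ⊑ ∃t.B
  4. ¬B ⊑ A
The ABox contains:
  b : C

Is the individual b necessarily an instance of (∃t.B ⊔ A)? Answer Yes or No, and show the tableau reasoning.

1. b : (∃t.B ⊔ A)?  L(b) = {C} ∪ {(∀t.¬B ⊓ ¬A)}
   clash {A, ¬A} at b — b ∈ (∃t.B ⊔ A)
2. Hence b : (∃t.B ⊔ A): entailed.

Yes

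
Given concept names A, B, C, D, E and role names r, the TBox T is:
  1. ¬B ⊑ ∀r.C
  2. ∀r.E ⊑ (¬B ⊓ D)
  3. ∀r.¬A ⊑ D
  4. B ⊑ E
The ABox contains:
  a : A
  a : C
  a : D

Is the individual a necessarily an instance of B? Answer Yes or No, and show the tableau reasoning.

No

1. a : B?  L(a) = {A, C, D} ∪ {¬B}
   apply at a: ¬B⊑∀r.C
   open: L(a) ⊇ {A, C, D, ¬B, ∀r.C, …} (+ ∃-successors) — a ∉ B possible
2. Hence a : B: not entailed.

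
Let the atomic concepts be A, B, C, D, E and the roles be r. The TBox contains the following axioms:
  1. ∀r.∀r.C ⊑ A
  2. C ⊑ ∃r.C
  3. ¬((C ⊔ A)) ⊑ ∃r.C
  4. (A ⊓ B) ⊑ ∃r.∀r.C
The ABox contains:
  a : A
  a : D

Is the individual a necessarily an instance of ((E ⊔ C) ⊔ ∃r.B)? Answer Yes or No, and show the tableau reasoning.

1. a : ((E ⊔ C) ⊔ ∃r.B)?  L(a) = {A, D} ∪ {((¬E ⊓ ¬C) ⊓ ∀r.¬B)}
   open: L(a) ⊇ {A, D, ¬B, ¬C, ¬E, …} — a ∉ ((E ⊔ C) ⊔ ∃r.B) possible
2. Hence a : ((E ⊔ C) ⊔ ∃r.B): not entailed.

No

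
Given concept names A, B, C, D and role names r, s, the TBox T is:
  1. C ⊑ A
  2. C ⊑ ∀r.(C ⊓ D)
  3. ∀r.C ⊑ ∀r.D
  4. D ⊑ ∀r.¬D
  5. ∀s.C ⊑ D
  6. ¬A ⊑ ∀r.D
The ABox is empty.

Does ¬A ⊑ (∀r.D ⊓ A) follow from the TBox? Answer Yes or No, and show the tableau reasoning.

1. ¬A ⊑ (∀r.D ⊓ A)  ⇔  (¬A ⊓ (∃r.¬D ⊔ ¬A)) unsat w.r.t. T
   apply at x₀: ¬A⊑∀r.D
   open: L(x₀) ⊇ {¬A, ¬C, ¬D, ∀r.D, ∃s.¬C} (+ ∃-successors)
2. Hence ¬A ⊑ (∀r.D ⊓ A): not entailed.

No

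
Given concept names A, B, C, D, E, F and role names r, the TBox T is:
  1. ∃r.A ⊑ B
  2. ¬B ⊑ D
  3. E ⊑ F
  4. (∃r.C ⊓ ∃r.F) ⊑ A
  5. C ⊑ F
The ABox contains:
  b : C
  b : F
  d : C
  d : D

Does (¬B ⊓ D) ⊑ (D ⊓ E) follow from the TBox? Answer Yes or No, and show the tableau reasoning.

No

1. (¬B ⊓ D) ⊑ (D ⊓ E)  ⇔  ((¬B ⊓ D) ⊓ (¬D ⊔ ¬E)) unsat w.r.t. T
   open: L(x₀) ⊇ {D, ¬B, ¬C, ¬E, ∀r.¬A, …}
2. Hence (¬B ⊓ D) ⊑ (D ⊓ E): not entailed.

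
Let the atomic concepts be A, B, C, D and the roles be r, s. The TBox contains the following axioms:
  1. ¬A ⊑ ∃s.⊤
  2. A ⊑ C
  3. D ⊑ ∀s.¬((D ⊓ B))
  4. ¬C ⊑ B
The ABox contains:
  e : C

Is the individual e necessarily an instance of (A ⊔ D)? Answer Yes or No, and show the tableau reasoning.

No

1. e : (A ⊔ D)?  L(e) = {C} ∪ {(¬A ⊓ ¬D)}
   apply at e: ¬A⊑∃s.⊤
   open: L(e) ⊇ {C, ¬A, ¬D, ∃s.⊤} (+ ∃-successors) — e ∉ (A ⊔ D) possible
2. Hence e : (A ⊔ D): not entailed.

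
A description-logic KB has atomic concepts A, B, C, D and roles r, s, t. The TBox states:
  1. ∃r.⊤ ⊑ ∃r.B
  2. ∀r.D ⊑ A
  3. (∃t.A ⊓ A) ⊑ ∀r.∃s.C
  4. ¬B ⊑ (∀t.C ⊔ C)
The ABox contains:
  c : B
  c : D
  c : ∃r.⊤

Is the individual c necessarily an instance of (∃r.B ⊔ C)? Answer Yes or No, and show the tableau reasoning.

1. c : (∃r.B ⊔ C)?  L(c) = {B, D, ∃r.⊤} ∪ {(∀r.¬B ⊓ ¬C)}
   clash {B, ¬B} at an ∃-successor — c ∈ (∃r.B ⊔ C)
2. Hence c : (∃r.B ⊔ C): entailed.

Yes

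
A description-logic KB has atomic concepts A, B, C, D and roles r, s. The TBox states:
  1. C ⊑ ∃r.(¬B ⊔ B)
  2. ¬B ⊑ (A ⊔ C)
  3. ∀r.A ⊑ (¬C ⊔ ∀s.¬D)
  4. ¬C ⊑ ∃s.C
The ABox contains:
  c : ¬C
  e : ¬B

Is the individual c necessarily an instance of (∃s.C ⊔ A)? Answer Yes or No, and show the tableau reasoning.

1. c : (∃s.C ⊔ A)?  L(c) = {¬C} ∪ {(∀s.¬C ⊓ ¬A)}
   clash {C, ¬C} at c — c ∈ (∃s.C ⊔ A)
2. Hence c : (∃s.C ⊔ A): entailed.

Yes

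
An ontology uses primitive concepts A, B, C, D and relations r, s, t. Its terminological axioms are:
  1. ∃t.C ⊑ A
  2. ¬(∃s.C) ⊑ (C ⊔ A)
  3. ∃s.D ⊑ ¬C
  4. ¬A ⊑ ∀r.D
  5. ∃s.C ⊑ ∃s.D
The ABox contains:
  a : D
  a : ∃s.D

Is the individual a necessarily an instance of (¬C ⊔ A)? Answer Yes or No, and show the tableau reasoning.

1. a : (¬C ⊔ A)?  L(a) = {D, ∃s.D} ∪ {(C ⊓ ¬A)}
   clash {C, ¬C} at a — a ∈ (¬C ⊔ A)
2. Hence a : (¬C ⊔ A): entailed.

Yes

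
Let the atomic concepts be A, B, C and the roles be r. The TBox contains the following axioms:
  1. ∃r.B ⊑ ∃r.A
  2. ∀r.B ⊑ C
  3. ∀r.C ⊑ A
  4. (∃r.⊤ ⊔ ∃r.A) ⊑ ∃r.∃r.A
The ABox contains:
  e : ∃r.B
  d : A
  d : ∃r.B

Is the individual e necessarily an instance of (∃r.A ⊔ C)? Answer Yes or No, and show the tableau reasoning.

Yes

1. e : (∃r.A ⊔ C)?  L(e) = {∃r.B} ∪ {(∀r.¬A ⊓ ¬C)}
   clash {C, ¬C} at e — e ∈ (∃r.A ⊔ C)
2. Hence e : (∃r.A ⊔ C): entailed.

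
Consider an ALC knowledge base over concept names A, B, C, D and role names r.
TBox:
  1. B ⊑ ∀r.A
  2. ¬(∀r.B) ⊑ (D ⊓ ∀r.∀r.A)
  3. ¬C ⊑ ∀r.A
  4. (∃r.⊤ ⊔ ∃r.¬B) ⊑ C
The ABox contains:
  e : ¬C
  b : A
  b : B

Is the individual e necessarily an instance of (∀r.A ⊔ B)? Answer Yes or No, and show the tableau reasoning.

1. e : (∀r.A ⊔ B)?  L(e) = {¬C} ∪ {(∃r.¬A ⊓ ¬B)}
   clash {C, ¬C} at e — e ∈ (∀r.A ⊔ B)
2. Hence e : (∀r.A ⊔ B): entailed.

Yes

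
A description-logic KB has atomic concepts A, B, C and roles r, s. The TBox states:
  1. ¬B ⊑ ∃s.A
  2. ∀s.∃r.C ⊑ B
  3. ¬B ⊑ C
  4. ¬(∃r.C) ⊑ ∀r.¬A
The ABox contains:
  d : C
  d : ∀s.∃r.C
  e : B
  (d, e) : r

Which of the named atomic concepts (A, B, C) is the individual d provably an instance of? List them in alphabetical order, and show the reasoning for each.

1. d : A?  L(d) = {C, ∀s.∃r.C} ∪ {¬A}
   apply at d: ∀s.∃r.C⊑B
   open: L(d) ⊇ {B, C, ¬A, ∀s.∃r.C, ∃r.C} (+ ∃-successors) — d ∉ A possible
2. d : B?  L(d) = {C, ∀s.∃r.C} ∪ {¬B}
   clash {B, ¬B} at d — d ∈ B
3. d : C?  L(d) = {C, ∀s.∃r.C} ∪ {¬C}
   clash {C, ¬C} at d — d ∈ C
4. Entailed for d: {B, C}

{B, C}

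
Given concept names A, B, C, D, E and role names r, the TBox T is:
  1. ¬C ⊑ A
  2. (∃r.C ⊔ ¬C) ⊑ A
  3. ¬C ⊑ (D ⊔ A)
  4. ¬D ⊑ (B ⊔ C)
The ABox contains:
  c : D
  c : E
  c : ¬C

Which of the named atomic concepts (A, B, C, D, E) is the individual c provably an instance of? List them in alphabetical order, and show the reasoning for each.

1. c : A?  L(c) = {D, E, ¬C} ∪ {¬A}
   clash {A, ¬A} at c — c ∈ A
2. c : B?  L(c) = {D, E, ¬C} ∪ {¬B}
   apply at c: ¬C⊑A; ¬C⊑(D ⊔ A)
   open: L(c) ⊇ {A, D, E, ¬B, ¬C} — c ∉ B possible
3. c : C?  L(c) = {D, E, ¬C} ∪ {¬C}
   apply at c: ¬C⊑A; ¬C⊑(D ⊔ A)
   open: L(c) ⊇ {A, D, E, ¬C} — c ∉ C possible
4. c : D?  L(c) = {D, E, ¬C} ∪ {¬D}
   clash {D, ¬D} at c — c ∈ D
5. c : E?  L(c) = {D, E, ¬C} ∪ {¬E}
   clash {E, ¬E} at c — c ∈ E
6. Entailed for c: {A, D, E}

{A, D, E}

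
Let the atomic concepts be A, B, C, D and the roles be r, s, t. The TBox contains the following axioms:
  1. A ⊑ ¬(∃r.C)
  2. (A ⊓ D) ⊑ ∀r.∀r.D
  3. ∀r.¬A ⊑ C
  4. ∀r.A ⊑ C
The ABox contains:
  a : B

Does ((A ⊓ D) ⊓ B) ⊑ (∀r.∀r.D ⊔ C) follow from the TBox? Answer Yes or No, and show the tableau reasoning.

1. ((A ⊓ D) ⊓ B) ⊑ (∀r.∀r.D ⊔ C)  ⇔  (((A ⊓ D) ⊓ B) ⊓ (∃r.∃r.¬D ⊓ ¬C)) unsat w.r.t. T
   all branches close; clash {C, ¬C} at x₀
2. Hence ((A ⊓ D) ⊓ B) ⊑ (∀r.∀r.D ⊔ C): entailed.

Yes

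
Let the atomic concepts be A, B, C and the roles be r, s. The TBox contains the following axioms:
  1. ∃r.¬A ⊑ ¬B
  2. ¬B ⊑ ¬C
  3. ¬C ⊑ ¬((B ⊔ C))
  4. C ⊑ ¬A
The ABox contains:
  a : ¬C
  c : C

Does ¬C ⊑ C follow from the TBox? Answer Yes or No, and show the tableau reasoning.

No

1. ¬C ⊑ C  ⇔  (¬C ⊓ ¬C) unsat w.r.t. T
   apply at x₀: ¬C⊑¬((B ⊔ C))
   open: L(x₀) ⊇ {¬B, ¬C, ∀r.A}
2. Hence ¬C ⊑ C: not entailed.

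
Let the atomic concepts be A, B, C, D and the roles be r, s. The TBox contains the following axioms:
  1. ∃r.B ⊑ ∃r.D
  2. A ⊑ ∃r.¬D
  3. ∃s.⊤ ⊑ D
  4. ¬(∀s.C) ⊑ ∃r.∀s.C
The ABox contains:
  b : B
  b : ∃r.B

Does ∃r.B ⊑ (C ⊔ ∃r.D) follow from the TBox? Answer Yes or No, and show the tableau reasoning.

1. ∃r.B ⊑ (C ⊔ ∃r.D)  ⇔  (∃r.B ⊓ (¬C ⊓ ∀r.¬D)) unsat w.r.t. T
   all branches close; clash {D, ¬D} at an ∃-successor
2. Hence ∃r.B ⊑ (C ⊔ ∃r.D): entailed.

Yes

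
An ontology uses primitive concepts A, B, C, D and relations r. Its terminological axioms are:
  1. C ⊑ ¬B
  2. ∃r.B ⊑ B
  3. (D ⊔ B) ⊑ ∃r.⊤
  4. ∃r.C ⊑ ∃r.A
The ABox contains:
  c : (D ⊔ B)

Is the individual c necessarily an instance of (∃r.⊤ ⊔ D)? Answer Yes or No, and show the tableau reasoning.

Yes

1. c : (∃r.⊤ ⊔ D)?  L(c) = {(D ⊔ B)} ∪ {(∀r.⊥ ⊓ ¬D)}
   clash {B, ¬B} at c — c ∈ (∃r.⊤ ⊔ D)
2. Hence c : (∃r.⊤ ⊔ D): entailed.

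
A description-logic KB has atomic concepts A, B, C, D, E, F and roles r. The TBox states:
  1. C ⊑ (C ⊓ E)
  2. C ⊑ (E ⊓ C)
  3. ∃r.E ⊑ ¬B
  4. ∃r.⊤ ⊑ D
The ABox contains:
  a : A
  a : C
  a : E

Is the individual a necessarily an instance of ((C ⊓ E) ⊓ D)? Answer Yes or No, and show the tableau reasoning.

1. a : ((C ⊓ E) ⊓ D)?  L(a) = {A, C, E} ∪ {((¬C ⊔ ¬E) ⊔ ¬D)}
   apply at a: C⊑(C ⊓ E); C⊑(E ⊓ C)
   open: L(a) ⊇ {A, C, E, ¬D, ∀r.¬E, …} — a ∉ ((C ⊓ E) ⊓ D) possible
2. Hence a : ((C ⊓ E) ⊓ D): not entailed.

No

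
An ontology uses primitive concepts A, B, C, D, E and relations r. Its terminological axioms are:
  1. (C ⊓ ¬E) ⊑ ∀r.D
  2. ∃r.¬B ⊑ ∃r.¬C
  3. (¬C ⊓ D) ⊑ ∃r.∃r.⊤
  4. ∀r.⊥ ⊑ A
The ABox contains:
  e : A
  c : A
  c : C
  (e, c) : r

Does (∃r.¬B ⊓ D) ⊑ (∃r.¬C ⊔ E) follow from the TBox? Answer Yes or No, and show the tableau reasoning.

Yes

1. (∃r.¬B ⊓ D) ⊑ (∃r.¬C ⊔ E)  ⇔  ((∃r.¬B ⊓ D) ⊓ (∀r.C ⊓ ¬E)) unsat w.r.t. T
   all branches close; clash {C, ¬C} at an ∃-successor
2. Hence (∃r.¬B ⊓ D) ⊑ (∃r.¬C ⊔ E): entailed.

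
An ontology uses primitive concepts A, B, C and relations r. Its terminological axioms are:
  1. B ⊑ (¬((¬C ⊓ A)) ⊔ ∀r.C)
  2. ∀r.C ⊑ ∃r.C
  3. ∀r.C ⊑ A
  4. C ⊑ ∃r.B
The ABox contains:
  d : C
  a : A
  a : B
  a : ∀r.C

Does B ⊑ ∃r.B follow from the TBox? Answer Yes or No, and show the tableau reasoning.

No

1. B ⊑ ∃r.B  ⇔  (B ⊓ ∀r.¬B) unsat w.r.t. T
   apply at x₀: B⊑(¬((¬C ⊓ A)) ⊔ ∀r.C)
   open: L(x₀) ⊇ {B, ¬A, ¬C, ∀r.¬B, ∃r.¬C} (+ ∃-successors)
2. Hence B ⊑ ∃r.B: not entailed.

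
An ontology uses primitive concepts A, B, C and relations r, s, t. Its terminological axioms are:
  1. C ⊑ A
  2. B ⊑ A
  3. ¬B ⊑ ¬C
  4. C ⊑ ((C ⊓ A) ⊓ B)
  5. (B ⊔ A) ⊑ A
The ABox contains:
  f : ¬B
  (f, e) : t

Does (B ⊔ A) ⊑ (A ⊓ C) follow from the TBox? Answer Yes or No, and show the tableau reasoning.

No

1. (B ⊔ A) ⊑ (A ⊓ C)  ⇔  ((B ⊔ A) ⊓ (¬A ⊔ ¬C)) unsat w.r.t. T
   apply at x₀: (B ⊔ A)⊑A
   open: L(x₀) ⊇ {A, B, ¬C}
2. Hence (B ⊔ A) ⊑ (A ⊓ C): not entailed.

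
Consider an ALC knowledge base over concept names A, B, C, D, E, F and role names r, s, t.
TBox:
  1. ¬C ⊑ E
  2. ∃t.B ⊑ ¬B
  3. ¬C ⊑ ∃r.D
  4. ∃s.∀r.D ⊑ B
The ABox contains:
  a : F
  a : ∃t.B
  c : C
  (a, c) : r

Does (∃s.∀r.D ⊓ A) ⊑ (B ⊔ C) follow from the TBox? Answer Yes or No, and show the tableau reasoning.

Yes

1. (∃s.∀r.D ⊓ A) ⊑ (B ⊔ C)  ⇔  ((∃s.∀r.D ⊓ A) ⊓ (¬B ⊓ ¬C)) unsat w.r.t. T
   all branches close; clash {B, ¬B} at x₀
2. Hence (∃s.∀r.D ⊓ A) ⊑ (B ⊔ C): entailed.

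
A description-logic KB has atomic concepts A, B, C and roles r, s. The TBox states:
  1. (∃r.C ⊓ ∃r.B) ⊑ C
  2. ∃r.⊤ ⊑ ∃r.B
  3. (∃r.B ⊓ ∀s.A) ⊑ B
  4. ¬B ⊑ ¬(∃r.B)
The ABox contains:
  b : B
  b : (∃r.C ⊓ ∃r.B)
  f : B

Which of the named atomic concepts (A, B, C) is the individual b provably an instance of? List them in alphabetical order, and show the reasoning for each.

1. b : A?  L(b) = {B, (∃r.C ⊓ ∃r.B)} ∪ {¬A}
   apply at b: (∃r.C ⊓ ∃r.B)⊑C
   open: L(b) ⊇ {B, C, ¬A, ∃r.B, ∃r.C} (+ ∃-successors) — b ∉ A possible
2. b : B?  L(b) = {B, (∃r.C ⊓ ∃r.B)} ∪ {¬B}
   clash {B, ¬B} at b — b ∈ B
3. b : C?  L(b) = {B, (∃r.C ⊓ ∃r.B)} ∪ {¬C}
   clash {C, ¬C} at b — b ∈ C
4. Entailed for b: {B, C}

{B, C}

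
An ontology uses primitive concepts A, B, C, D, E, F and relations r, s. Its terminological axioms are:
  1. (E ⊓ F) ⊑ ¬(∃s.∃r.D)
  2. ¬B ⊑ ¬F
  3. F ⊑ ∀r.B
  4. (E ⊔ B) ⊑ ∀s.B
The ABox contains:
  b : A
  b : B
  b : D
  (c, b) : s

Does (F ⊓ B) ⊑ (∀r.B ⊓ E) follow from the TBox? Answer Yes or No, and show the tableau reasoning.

1. (F ⊓ B) ⊑ (∀r.B ⊓ E)  ⇔  ((F ⊓ B) ⊓ (∃r.¬B ⊔ ¬E)) unsat w.r.t. T
   apply at x₀: F⊑∀r.B
   open: L(x₀) ⊇ {B, F, ¬E, ∀r.B, ∀s.B}
2. Hence (F ⊓ B) ⊑ (∀r.B ⊓ E): not entailed.

No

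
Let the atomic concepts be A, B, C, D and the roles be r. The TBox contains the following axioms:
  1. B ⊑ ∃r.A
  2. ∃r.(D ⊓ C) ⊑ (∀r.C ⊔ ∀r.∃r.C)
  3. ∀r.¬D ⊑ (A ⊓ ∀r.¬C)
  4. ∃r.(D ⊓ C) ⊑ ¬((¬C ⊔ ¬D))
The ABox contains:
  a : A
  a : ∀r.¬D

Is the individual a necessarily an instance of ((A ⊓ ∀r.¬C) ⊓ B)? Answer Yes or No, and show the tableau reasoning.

No

1. a : ((A ⊓ ∀r.¬C) ⊓ B)?  L(a) = {A, ∀r.¬D} ∪ {((¬A ⊔ ∃r.C) ⊔ ¬B)}
   apply at a: ∀r.¬D⊑(A ⊓ ∀r.¬C)
   open: L(a) ⊇ {A, ¬B, ∀r.(¬D ⊔ ¬C), ∀r.¬C, ∀r.¬D} — a ∉ ((A ⊓ ∀r.¬C) ⊓ B) possible
2. Hence a : ((A ⊓ ∀r.¬C) ⊓ B): not entailed.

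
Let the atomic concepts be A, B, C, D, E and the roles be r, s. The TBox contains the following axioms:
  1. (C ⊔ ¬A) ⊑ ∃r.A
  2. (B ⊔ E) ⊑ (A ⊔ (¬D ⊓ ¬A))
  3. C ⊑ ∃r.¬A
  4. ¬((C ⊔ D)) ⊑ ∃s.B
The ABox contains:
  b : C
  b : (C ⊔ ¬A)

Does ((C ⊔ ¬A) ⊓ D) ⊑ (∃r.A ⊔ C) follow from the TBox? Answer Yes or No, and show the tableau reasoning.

1. ((C ⊔ ¬A) ⊓ D) ⊑ (∃r.A ⊔ C)  ⇔  (((C ⊔ ¬A) ⊓ D) ⊓ (∀r.¬A ⊓ ¬C)) unsat w.r.t. T
   all branches close; clash {D, ¬D} at x₀
2. Hence ((C ⊔ ¬A) ⊓ D) ⊑ (∃r.A ⊔ C): entailed.

Yes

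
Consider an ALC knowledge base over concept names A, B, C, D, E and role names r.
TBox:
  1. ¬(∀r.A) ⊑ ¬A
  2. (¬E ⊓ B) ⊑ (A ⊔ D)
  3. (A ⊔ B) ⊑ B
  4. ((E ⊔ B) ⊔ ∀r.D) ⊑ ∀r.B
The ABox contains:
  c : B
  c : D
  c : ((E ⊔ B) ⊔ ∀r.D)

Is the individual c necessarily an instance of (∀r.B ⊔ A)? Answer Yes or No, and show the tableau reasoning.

1. c : (∀r.B ⊔ A)?  L(c) = {B, D, ((E ⊔ B) ⊔ ∀r.D)} ∪ {(∃r.¬B ⊓ ¬A)}
   clash {B, ¬B} at an ∃-successor — c ∈ (∀r.B ⊔ A)
2. Hence c : (∀r.B ⊔ A): entailed.

Yes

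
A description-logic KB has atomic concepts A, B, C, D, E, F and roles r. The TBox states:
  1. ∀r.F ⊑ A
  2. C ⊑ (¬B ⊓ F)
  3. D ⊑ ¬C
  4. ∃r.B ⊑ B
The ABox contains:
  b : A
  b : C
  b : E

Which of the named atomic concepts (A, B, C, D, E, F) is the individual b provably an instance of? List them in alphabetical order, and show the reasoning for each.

{A, C, E, F}

1. b : A?  L(b) = {A, C, E} ∪ {¬A}
   clash {A, ¬A} at b — b ∈ A
2. b : B?  L(b) = {A, C, E} ∪ {¬B}
   apply at b: C⊑(¬B ⊓ F)
   open: L(b) ⊇ {A, C, E, F, ¬B, …} — b ∉ B possible
3. b : C?  L(b) = {A, C, E} ∪ {¬C}
   clash {C, ¬C} at b — b ∈ C
4. b : D?  L(b) = {A, C, E} ∪ {¬D}
   apply at b: C⊑(¬B ⊓ F)
   open: L(b) ⊇ {A, C, E, F, ¬B, …} — b ∉ D possible
5. b : E?  L(b) = {A, C, E} ∪ {¬E}
   clash {E, ¬E} at b — b ∈ E
6. b : F?  L(b) = {A, C, E} ∪ {¬F}
   clash {C, ¬C} at b — b ∈ F
7. Entailed for b: {A, C, E, F}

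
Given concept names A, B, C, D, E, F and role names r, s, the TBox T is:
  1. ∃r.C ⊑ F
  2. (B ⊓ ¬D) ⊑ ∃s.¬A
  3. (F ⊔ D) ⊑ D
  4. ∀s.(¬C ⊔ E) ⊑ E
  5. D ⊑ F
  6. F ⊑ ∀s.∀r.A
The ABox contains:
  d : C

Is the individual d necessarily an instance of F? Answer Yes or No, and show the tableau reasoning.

1. d : F?  L(d) = {C} ∪ {¬F}
   open: L(d) ⊇ {C, ¬B, ¬D, ¬F, ∀r.¬C, …} (+ ∃-successors) — d ∉ F possible
2. Hence d : F: not entailed.

No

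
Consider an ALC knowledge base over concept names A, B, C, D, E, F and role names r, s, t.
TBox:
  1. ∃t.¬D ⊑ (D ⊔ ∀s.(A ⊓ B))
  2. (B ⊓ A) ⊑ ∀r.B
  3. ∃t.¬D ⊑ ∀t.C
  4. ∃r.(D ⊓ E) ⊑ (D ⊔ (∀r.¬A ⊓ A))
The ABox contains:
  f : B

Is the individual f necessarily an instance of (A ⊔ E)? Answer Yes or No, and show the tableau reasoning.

No

1. f : (A ⊔ E)?  L(f) = {B} ∪ {(¬A ⊓ ¬E)}
   open: L(f) ⊇ {B, ¬A, ¬E, ∀r.(¬D ⊔ ¬E), ∀t.D} — f ∉ (A ⊔ E) possible
2. Hence f : (A ⊔ E): not entailed.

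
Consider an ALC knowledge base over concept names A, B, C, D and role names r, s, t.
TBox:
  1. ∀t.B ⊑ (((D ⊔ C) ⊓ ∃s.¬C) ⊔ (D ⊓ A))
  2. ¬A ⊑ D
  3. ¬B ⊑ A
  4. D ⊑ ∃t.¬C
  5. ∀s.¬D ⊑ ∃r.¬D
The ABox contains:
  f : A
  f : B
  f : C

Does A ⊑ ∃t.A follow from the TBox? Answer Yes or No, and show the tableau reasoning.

1. A ⊑ ∃t.A  ⇔  (A ⊓ ∀t.¬A) unsat w.r.t. T
   open: L(x₀) ⊇ {A, C, ¬D, ∀t.¬A, ∃s.D, …} (+ ∃-successors)
2. Hence A ⊑ ∃t.A: not entailed.

No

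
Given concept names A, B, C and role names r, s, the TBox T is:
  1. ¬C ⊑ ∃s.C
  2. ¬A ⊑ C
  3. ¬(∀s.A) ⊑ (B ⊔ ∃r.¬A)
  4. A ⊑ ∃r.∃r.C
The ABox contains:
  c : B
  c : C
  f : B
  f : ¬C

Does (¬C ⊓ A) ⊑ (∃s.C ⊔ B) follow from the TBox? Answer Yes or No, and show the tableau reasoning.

Yes

1. (¬C ⊓ A) ⊑ (∃s.C ⊔ B)  ⇔  ((¬C ⊓ A) ⊓ (∀s.¬C ⊓ ¬B)) unsat w.r.t. T
   all branches close; clash {C, ¬C} at an ∃-successor
2. Hence (¬C ⊓ A) ⊑ (∃s.C ⊔ B): entailed.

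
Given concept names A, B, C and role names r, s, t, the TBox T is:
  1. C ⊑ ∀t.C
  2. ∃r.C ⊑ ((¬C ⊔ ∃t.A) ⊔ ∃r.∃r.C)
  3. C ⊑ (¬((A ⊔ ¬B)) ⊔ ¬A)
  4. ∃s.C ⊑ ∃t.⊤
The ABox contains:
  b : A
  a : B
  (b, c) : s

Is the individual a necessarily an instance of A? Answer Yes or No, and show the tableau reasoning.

1. a : A?  L(a) = {B} ∪ {¬A}
   open: L(a) ⊇ {B, ¬A, ¬C, ∀r.¬C, ∀s.¬C} — a ∉ A possible
2. Hence a : A: not entailed.

No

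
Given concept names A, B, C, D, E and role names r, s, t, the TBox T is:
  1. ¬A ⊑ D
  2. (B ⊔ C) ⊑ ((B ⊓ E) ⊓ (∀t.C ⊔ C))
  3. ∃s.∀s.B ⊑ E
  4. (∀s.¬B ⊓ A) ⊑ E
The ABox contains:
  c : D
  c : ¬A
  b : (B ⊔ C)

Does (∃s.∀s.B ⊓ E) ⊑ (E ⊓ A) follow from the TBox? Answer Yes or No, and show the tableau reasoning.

No

1. (∃s.∀s.B ⊓ E) ⊑ (E ⊓ A)  ⇔  ((∃s.∀s.B ⊓ E) ⊓ (¬E ⊔ ¬A)) unsat w.r.t. T
   open: L(x₀) ⊇ {D, E, ¬A, ¬B, ¬C, …} (+ ∃-successors)
2. Hence (∃s.∀s.B ⊓ E) ⊑ (E ⊓ A): not entailed.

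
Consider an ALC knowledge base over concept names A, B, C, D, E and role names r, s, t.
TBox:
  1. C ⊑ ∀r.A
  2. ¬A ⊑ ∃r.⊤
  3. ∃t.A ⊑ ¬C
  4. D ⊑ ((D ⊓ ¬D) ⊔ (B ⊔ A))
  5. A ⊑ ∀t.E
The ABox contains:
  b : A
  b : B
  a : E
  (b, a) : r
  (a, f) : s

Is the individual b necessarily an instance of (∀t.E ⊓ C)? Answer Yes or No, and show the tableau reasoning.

No

1. b : (∀t.E ⊓ C)?  L(b) = {A, B} ∪ {(∃t.¬E ⊔ ¬C)}
   apply at b: A⊑∀t.E
   open: L(b) ⊇ {A, B, ¬C, ¬D, ∀t.E} — b ∉ (∀t.E ⊓ C) possible
2. Hence b : (∀t.E ⊓ C): not entailed.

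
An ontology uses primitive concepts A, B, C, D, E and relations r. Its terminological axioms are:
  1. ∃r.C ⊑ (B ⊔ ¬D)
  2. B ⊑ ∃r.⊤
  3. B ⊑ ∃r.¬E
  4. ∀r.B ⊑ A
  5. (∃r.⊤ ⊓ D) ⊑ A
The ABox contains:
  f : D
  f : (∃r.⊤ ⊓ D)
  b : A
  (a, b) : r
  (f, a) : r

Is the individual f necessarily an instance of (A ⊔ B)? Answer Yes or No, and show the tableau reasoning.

1. f : (A ⊔ B)?  L(f) = {D, (∃r.⊤ ⊓ D)} ∪ {(¬A ⊓ ¬B)}
   clash {A, ¬A} at f — f ∈ (A ⊔ B)
2. Hence f : (A ⊔ B): entailed.

Yes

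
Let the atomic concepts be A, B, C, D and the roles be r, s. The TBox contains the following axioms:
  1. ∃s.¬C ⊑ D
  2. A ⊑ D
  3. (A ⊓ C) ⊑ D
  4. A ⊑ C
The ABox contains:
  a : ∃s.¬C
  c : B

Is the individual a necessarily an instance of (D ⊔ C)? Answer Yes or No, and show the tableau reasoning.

Yes

1. a : (D ⊔ C)?  L(a) = {∃s.¬C} ∪ {(¬D ⊓ ¬C)}
   clash {C, ¬C} at a — a ∈ (D ⊔ C)
2. Hence a : (D ⊔ C): entailed.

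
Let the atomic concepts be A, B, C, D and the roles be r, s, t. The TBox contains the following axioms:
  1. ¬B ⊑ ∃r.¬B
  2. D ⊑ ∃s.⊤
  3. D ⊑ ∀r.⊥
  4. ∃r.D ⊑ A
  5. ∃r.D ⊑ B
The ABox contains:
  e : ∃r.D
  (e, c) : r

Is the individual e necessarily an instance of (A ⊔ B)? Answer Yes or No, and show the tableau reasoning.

Yes

1. e : (A ⊔ B)?  L(e) = {∃r.D} ∪ {(¬A ⊓ ¬B)}
   clash {A, ¬A} at e — e ∈ (A ⊔ B)
2. Hence e : (A ⊔ B): entailed.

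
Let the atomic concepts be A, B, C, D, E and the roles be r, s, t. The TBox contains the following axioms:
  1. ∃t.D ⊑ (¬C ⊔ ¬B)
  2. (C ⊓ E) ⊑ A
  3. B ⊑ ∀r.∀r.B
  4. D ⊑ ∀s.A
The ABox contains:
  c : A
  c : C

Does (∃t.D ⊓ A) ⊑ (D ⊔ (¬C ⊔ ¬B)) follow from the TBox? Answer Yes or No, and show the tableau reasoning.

Yes

1. (∃t.D ⊓ A) ⊑ (D ⊔ (¬C ⊔ ¬B))  ⇔  ((∃t.D ⊓ A) ⊓ (¬D ⊓ (C ⊓ B))) unsat w.r.t. T
   all branches close; clash {B, ¬B} at x₀
2. Hence (∃t.D ⊓ A) ⊑ (D ⊔ (¬C ⊔ ¬B)): entailed.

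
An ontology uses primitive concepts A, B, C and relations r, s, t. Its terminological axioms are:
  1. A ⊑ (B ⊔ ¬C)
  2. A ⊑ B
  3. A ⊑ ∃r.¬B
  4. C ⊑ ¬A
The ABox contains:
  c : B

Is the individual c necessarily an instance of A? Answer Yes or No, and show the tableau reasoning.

No

1. c : A?  L(c) = {B} ∪ {¬A}
   open: L(c) ⊇ {B, ¬A} — c ∉ A possible
2. Hence c : A: not entailed.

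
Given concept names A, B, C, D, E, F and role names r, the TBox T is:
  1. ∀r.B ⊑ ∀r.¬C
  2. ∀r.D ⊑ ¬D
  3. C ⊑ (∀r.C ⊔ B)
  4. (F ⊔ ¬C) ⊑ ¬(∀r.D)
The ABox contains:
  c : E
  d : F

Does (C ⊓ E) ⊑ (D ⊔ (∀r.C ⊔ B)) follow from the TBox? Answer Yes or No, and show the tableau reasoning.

1. (C ⊓ E) ⊑ (D ⊔ (∀r.C ⊔ B))  ⇔  ((C ⊓ E) ⊓ (¬D ⊓ (∃r.¬C ⊓ ¬B))) unsat w.r.t. T
   all branches close; clash {B, ¬B} at x₀
2. Hence (C ⊓ E) ⊑ (D ⊔ (∀r.C ⊔ B)): entailed.

Yes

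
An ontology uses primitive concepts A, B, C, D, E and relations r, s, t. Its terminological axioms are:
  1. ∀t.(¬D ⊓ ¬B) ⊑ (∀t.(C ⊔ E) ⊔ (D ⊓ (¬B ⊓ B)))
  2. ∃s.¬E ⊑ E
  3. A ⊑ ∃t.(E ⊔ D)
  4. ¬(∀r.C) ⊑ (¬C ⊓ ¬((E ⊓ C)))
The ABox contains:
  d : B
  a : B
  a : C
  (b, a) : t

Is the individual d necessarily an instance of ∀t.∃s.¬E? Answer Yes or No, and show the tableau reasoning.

No

1. d : ∀t.∃s.¬E?  L(d) = {B} ∪ {∃t.∀s.E}
   open: L(d) ⊇ {B, ¬A, ∀r.C, ∀s.E, ∃t.(D ⊔ B), …} (+ ∃-successors) — d ∉ ∀t.∃s.¬E possible
2. Hence d : ∀t.∃s.¬E: not entailed.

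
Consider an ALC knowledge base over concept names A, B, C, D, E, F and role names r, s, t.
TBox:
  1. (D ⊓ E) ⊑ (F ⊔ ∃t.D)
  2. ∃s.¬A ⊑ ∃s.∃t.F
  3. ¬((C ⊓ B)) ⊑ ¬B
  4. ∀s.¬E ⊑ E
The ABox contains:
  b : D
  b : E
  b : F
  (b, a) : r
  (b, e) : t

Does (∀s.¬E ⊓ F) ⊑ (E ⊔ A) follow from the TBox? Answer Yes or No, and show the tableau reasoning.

1. (∀s.¬E ⊓ F) ⊑ (E ⊔ A)  ⇔  ((∀s.¬E ⊓ F) ⊓ (¬E ⊓ ¬A)) unsat w.r.t. T
   all branches close; clash {E, ¬E} at x₀
2. Hence (∀s.¬E ⊓ F) ⊑ (E ⊔ A): entailed.

Yes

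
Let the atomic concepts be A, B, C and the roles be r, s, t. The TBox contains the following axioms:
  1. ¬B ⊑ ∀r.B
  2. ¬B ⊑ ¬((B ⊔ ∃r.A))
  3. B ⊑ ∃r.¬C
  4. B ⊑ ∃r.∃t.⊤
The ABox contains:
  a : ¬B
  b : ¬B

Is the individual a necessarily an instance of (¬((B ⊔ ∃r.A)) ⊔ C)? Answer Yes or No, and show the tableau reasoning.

1. a : (¬((B ⊔ ∃r.A)) ⊔ C)?  L(a) = {¬B} ∪ {((B ⊔ ∃r.A) ⊓ ¬C)}
   clash {A, ¬A} at an ∃-successor — a ∈ (¬((B ⊔ ∃r.A)) ⊔ C)
2. Hence a : (¬((B ⊔ ∃r.A)) ⊔ C): entailed.

Yes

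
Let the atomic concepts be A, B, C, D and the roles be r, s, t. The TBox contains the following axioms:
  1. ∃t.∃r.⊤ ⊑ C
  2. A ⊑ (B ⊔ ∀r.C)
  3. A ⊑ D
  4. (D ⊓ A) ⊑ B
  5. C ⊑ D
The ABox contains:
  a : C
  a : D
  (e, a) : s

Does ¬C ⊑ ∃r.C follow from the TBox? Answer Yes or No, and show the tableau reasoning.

No

1. ¬C ⊑ ∃r.C  ⇔  (¬C ⊓ ∀r.¬C) unsat w.r.t. T
   open: L(x₀) ⊇ {¬A, ¬C, ∀r.¬C, ∀t.∀r.⊥}
2. Hence ¬C ⊑ ∃r.C: not entailed.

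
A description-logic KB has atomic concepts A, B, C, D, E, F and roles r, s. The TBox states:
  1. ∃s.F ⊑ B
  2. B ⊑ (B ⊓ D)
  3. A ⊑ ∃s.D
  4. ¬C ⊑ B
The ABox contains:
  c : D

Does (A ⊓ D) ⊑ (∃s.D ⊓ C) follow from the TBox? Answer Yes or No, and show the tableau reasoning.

No

1. (A ⊓ D) ⊑ (∃s.D ⊓ C)  ⇔  ((A ⊓ D) ⊓ (∀s.¬D ⊔ ¬C)) unsat w.r.t. T
   apply at x₀: A⊑∃s.D
   open: L(x₀) ⊇ {A, B, D, ¬C, ∃s.D} (+ ∃-successors)
2. Hence (A ⊓ D) ⊑ (∃s.D ⊓ C): not entailed.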